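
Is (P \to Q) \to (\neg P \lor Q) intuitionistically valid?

No

This is the material-implication-as-disjunction principle, which is not intuitionistically valid.
A Kripke countermodel: worlds u, v; order generated by u \le v; atoms true at each world — u:{}; v:{P,Q}.
u \nVdash (P \to Q) \to (\neg P \lor Q): already at u itself, u \Vdash P \to Q but u \nVdash \neg P \lor Q.
u \nVdash \neg P \lor Q: neither disjunct is forced at u.
u \nVdash \neg P since v is accessible from u and v \Vdash P.
So the root u does not force the formula.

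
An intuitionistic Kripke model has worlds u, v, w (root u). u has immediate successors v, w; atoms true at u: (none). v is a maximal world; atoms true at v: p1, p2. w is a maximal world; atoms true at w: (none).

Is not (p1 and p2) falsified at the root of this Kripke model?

Yes

u does not force not (p1 and p2) since v is accessible from u and v forces p1 and p2.
v forces p1 and p2 since v forces both conjuncts.
So the root u does not force not (p1 and p2); the model is a countermodel.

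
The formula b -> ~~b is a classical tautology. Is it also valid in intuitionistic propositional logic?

This is double-negation introduction, which is intuitionistically derivable.
If a world forces b then every accessible world forces b (persistence), so none forces ~b; hence ~~b.

Yes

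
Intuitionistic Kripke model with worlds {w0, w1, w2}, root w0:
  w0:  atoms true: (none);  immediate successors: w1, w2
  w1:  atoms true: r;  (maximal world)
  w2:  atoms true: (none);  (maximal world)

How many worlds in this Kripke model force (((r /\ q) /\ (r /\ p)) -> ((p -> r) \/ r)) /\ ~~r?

1

w0: does not force it — w0 ||-/- (((r /\ q) /\ (r /\ p)) -> ((p -> r) \/ r)) /\ ~~r since w0 fails ~~r.
w1: forces it.
w2: does not force it — w2 ||-/- (((r /\ q) /\ (r /\ p)) -> ((p -> r) \/ r)) /\ ~~r since w2 fails ~~r.
Worlds forcing the formula: {w1}.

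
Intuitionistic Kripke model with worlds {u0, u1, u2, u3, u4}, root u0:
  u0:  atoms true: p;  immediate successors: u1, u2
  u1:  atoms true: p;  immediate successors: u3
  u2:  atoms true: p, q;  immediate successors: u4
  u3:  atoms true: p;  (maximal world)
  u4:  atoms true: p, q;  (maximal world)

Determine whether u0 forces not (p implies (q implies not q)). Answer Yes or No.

No

u0 does not force not (p implies (q implies not q)) since u1 is accessible from u0 and u1 forces p implies (q implies not q).
u1 forces p implies (q implies not q): every world accessible from u1 that forces p (namely u1, u3) also forces q implies not q.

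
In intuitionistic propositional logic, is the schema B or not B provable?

This is the law of excluded middle, which is not intuitionistically valid.
A Kripke countermodel: worlds a, b; order generated by a <= b; atoms true at each world — a:{}; b:{B}.
a does not force B or not B: neither disjunct is forced at a.
a lacks atom B, so a does not force B.
So the root a does not force the formula.

No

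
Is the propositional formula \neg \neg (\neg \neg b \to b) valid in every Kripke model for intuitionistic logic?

Yes

This is the double negation of double-negation elimination, which is intuitionistically derivable.
By Glivenko's theorem the double negation of any classical propositional tautology is intuitionistically provable; \neg \neg b \to b is classically a tautology.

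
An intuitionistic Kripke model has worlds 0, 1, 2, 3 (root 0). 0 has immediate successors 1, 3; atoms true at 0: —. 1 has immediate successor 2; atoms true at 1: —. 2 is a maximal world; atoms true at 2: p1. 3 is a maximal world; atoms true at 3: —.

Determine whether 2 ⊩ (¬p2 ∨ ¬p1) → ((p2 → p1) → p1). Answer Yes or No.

2 ⊩ (¬p2 ∨ ¬p1) → ((p2 → p1) → p1): every world accessible from 2 that forces ¬p2 ∨ ¬p1 (namely 2) also forces (p2 → p1) → p1.

Yes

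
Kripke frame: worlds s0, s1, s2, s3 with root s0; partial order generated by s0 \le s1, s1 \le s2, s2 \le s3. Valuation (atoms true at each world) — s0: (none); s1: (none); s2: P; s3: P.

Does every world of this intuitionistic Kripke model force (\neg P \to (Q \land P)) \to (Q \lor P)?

No

Not every world: s0 \nVdash (\neg P \to (Q \land P)) \to (Q \lor P).
s0 \nVdash (\neg P \to (Q \land P)) \to (Q \lor P): already at s0 itself, s0 \Vdash \neg P \to (Q \land P) but s0 \nVdash Q \lor P.
s0 \nVdash Q \lor P: neither disjunct is forced at s0.
s0 lacks atom Q, so s0 \nVdash Q.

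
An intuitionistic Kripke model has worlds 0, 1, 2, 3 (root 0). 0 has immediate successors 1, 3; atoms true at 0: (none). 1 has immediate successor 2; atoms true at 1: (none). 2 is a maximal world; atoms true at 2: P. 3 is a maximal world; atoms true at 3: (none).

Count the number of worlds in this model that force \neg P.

1

0: does not force it — 0 \nVdash \neg P since 2 is accessible from 0 and 2 \Vdash P.
1: does not force it — 1 \nVdash \neg P since 2 is accessible from 1 and 2 \Vdash P.
2: does not force it — 2 \nVdash \neg P since 2 is accessible from 2 and 2 \Vdash P.
3: forces it.
Worlds forcing the formula: {3}.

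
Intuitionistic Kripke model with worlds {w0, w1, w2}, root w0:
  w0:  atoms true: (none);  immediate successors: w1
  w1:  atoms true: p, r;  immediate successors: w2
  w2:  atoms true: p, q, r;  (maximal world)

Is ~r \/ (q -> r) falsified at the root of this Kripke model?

No

w0 ||- ~r \/ (q -> r) via the disjunct q -> r.
So the root w0 forces ~r \/ (q -> r); the model is not a countermodel.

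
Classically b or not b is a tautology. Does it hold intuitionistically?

This is the law of excluded middle, which is not intuitionistically valid.
A Kripke countermodel: worlds s0, s1; order generated by s0 <= s1; atoms true at each world — s0:{}; s1:{b}.
s0 does not force b or not b: neither disjunct is forced at s0.
s0 lacks atom b, so s0 does not force b.
So the root s0 does not force the formula.

No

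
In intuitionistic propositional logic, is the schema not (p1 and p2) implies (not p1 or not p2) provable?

No

This is the constructively invalid direction of De Morgan's law for conjunction, which is not intuitionistically valid.
A Kripke countermodel: worlds w0, w1, w2; order generated by w0 <= w1, w0 <= w2; atoms true at each world — w0:{}; w1:{p1}; w2:{p2}.
w0 does not force not (p1 and p2) implies (not p1 or not p2): already at w0 itself, w0 forces not (p1 and p2) but w0 does not force not p1 or not p2.
w0 does not force not p1 or not p2: neither disjunct is forced at w0.
w0 does not force not p1 since w1 is accessible from w0 and w1 forces p1.
So the root w0 does not force the formula.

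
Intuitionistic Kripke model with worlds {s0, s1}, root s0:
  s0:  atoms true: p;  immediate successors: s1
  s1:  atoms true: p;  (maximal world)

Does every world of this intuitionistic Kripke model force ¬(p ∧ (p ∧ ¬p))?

Yes

s0 ⊩ ¬(p ∧ (p ∧ ¬p)): no world accessible from s0 forces p ∧ (p ∧ ¬p).
Since the root s0 forces ¬(p ∧ (p ∧ ¬p)) and forcing is persistent (monotone upward), every world forces it.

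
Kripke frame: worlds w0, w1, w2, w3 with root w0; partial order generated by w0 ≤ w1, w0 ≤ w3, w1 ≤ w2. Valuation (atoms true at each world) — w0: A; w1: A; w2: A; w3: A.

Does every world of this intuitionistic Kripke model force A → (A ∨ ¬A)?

Yes

w0 ⊩ A → (A ∨ ¬A): every world accessible from w0 that forces A (namely w0, w1, w2, w3) also forces A ∨ ¬A.
Since the root w0 forces A → (A ∨ ¬A) and forcing is persistent (monotone upward), every world forces it.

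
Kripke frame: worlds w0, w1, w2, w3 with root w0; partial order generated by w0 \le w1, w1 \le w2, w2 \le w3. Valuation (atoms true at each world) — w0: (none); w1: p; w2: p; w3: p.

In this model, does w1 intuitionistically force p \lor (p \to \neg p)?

w1 \Vdash p \lor (p \to \neg p) via the disjunct p.

Yes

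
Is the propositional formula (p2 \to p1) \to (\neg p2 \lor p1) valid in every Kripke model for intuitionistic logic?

No

This is the material-implication-as-disjunction principle, which is not intuitionistically valid.
A Kripke countermodel: worlds 0, 1; order generated by 0 \le 1; atoms true at each world — 0:{}; 1:{p1,p2}.
0 \nVdash (p2 \to p1) \to (\neg p2 \lor p1): already at 0 itself, 0 \Vdash p2 \to p1 but 0 \nVdash \neg p2 \lor p1.
0 \nVdash \neg p2 \lor p1: neither disjunct is forced at 0.
0 \nVdash \neg p2 since 1 is accessible from 0 and 1 \Vdash p2.
So the root 0 does not force the formula.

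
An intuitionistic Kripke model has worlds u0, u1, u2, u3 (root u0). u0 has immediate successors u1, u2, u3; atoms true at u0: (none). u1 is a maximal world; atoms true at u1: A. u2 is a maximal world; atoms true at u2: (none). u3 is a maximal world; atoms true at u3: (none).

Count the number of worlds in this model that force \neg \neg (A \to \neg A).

u0: does not force it — u0 \nVdash \neg \neg (A \to \neg A) since u1 is accessible from u0 and u1 \Vdash \neg (A \to \neg A).
u1: does not force it — u1 \nVdash \neg \neg (A \to \neg A) since u1 is accessible from u1 and u1 \Vdash \neg (A \to \neg A).
u2: forces it.
u3: forces it.
Worlds forcing the formula: {u2, u3}.

2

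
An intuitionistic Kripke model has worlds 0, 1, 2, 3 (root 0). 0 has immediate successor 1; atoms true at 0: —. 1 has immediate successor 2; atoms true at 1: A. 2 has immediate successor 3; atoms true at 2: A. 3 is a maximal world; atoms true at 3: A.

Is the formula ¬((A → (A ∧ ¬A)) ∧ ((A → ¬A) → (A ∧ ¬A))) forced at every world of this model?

0 ⊩ ¬((A → (A ∧ ¬A)) ∧ ((A → ¬A) → (A ∧ ¬A))): no world accessible from 0 forces (A → (A ∧ ¬A)) ∧ ((A → ¬A) → (A ∧ ¬A)).
Since the root 0 forces ¬((A → (A ∧ ¬A)) ∧ ((A → ¬A) → (A ∧ ¬A))) and forcing is persistent (monotone upward), every world forces it.

Yes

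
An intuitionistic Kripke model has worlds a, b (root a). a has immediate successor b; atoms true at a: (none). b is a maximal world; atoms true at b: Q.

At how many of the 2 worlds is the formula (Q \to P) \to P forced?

2

a: forces it.
b: forces it.
Worlds forcing the formula: {a, b}.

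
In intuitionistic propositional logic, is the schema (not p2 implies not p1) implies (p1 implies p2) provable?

No

This is the converse of contraposition, which is not intuitionistically valid.
A Kripke countermodel: worlds u0, u1; order generated by u0 <= u1; atoms true at each world — u0:{p1}; u1:{p1,p2}.
u0 does not force (not p2 implies not p1) implies (p1 implies p2): already at u0 itself, u0 forces not p2 implies not p1 but u0 does not force p1 implies p2.
u0 does not force p1 implies p2: already at u0 itself, u0 forces p1 but u0 does not force p2.
u0 lacks atom p2, so u0 does not force p2.
So the root u0 does not force the formula.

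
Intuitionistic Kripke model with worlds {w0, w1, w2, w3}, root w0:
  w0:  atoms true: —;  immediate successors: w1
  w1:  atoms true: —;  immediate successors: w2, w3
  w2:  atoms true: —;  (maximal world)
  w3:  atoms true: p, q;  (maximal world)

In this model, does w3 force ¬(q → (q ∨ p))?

No

w3 ⊮ ¬(q → (q ∨ p)) since w3 is accessible from w3 and w3 ⊩ q → (q ∨ p).
w3 ⊩ q → (q ∨ p): every world accessible from w3 that forces q (namely w3) also forces q ∨ p.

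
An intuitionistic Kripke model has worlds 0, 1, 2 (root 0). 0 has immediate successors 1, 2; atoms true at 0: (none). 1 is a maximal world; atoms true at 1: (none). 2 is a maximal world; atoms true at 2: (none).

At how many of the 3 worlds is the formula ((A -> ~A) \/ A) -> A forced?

0: does not force it — 0 ||-/- ((A -> ~A) \/ A) -> A: already at 0 itself, 0 ||- (A -> ~A) \/ A but 0 ||-/- A.
1: does not force it — 1 ||-/- ((A -> ~A) \/ A) -> A: already at 1 itself, 1 ||- (A -> ~A) \/ A but 1 ||-/- A.
2: does not force it — 2 ||-/- ((A -> ~A) \/ A) -> A: already at 2 itself, 2 ||- (A -> ~A) \/ A but 2 ||-/- A.
Worlds forcing the formula: { }.

0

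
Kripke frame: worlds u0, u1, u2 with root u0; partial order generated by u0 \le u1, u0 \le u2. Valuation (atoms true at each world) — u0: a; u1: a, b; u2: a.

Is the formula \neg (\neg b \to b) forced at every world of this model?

Not every world: u0 \nVdash \neg (\neg b \to b).
u0 \nVdash \neg (\neg b \to b) since u1 is accessible from u0 and u1 \Vdash \neg b \to b.
u1 \Vdash \neg b \to b vacuously: no world accessible from u1 forces the antecedent \neg b.

No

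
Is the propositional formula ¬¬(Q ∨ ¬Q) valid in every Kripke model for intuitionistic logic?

Yes

This is the double negation of excluded middle, which is intuitionistically derivable.
Assuming ¬(Q ∨ ¬Q): from Q we'd get Q ∨ ¬Q, so ¬Q; but then Q ∨ ¬Q again — contradiction. Hence ¬¬(Q ∨ ¬Q).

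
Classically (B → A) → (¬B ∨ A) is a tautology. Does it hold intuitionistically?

No

This is the material-implication-as-disjunction principle, which is not intuitionistically valid.
A Kripke countermodel: worlds a, b; order generated by a ≤ b; atoms true at each world — a:{}; b:{A,B}.
a ⊮ (B → A) → (¬B ∨ A): already at a itself, a ⊩ B → A but a ⊮ ¬B ∨ A.
a ⊮ ¬B ∨ A: neither disjunct is forced at a.
a ⊮ ¬B since b is accessible from a and b ⊩ B.
So the root a does not force the formula.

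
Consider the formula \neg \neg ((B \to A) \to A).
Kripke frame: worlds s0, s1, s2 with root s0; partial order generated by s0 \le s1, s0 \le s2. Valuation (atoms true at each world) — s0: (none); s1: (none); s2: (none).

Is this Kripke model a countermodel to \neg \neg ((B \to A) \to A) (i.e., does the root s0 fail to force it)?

Yes

s0 \nVdash \neg \neg ((B \to A) \to A) since s0 is accessible from s0 and s0 \Vdash \neg ((B \to A) \to A).
s0 \Vdash \neg ((B \to A) \to A): no world accessible from s0 forces (B \to A) \to A.
So the root s0 does not force \neg \neg ((B \to A) \to A); the model is a countermodel.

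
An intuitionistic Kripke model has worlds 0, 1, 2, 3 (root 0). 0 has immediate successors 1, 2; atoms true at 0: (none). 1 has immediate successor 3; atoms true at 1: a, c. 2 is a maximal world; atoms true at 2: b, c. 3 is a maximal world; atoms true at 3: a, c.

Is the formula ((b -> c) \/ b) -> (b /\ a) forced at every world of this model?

No

Not every world: 0 ||-/- ((b -> c) \/ b) -> (b /\ a).
0 ||-/- ((b -> c) \/ b) -> (b /\ a): already at 0 itself, 0 ||- (b -> c) \/ b but 0 ||-/- b /\ a.
0 ||-/- b /\ a since 0 fails b.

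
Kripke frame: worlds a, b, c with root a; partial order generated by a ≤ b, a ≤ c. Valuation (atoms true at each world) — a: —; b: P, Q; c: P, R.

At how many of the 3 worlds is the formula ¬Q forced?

1

a: does not force it — a ⊮ ¬Q since b is accessible from a and b ⊩ Q.
b: does not force it — b ⊮ ¬Q since b is accessible from b and b ⊩ Q.
c: forces it.
Worlds forcing the formula: {c}.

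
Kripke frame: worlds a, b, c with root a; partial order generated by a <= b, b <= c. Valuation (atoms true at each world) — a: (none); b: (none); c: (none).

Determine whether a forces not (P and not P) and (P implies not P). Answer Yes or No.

a forces not (P and not P) and (P implies not P) since a forces both conjuncts.

Yes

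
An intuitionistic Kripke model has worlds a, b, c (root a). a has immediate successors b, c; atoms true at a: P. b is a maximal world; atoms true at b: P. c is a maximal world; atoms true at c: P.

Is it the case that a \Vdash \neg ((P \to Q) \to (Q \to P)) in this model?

No

a \nVdash \neg ((P \to Q) \to (Q \to P)) since a is accessible from a and a \Vdash (P \to Q) \to (Q \to P).
a \Vdash (P \to Q) \to (Q \to P) vacuously: no world accessible from a forces the antecedent P \to Q.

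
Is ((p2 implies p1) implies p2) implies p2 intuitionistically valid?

This is Peirce's law, which is not intuitionistically valid.
A Kripke countermodel: worlds 0, 1; order generated by 0 <= 1; atoms true at each world — 0:{}; 1:{p2}.
0 does not force ((p2 implies p1) implies p2) implies p2: already at 0 itself, 0 forces (p2 implies p1) implies p2 but 0 does not force p2.
0 lacks atom p2, so 0 does not force p2.
So the root 0 does not force the formula.

No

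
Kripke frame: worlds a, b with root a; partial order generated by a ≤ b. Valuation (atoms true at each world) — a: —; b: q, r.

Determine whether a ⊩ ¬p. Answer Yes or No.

a ⊩ ¬p: no world accessible from a forces p.

Yes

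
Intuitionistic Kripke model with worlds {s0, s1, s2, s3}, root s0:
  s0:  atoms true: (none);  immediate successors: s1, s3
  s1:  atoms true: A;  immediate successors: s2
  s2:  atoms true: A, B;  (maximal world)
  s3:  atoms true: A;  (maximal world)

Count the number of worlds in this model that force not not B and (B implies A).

s0: does not force it — s0 does not force not not B and (B implies A) since s0 fails not not B.
s1: forces it.
s2: forces it.
s3: does not force it — s3 does not force not not B and (B implies A) since s3 fails not not B.
Worlds forcing the formula: {s1, s2}.

2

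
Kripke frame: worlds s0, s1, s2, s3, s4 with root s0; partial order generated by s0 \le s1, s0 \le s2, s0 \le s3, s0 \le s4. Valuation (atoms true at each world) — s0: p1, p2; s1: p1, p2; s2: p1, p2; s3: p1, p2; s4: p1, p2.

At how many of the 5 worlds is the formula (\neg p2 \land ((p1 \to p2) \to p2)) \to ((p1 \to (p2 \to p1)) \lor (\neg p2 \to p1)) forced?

5

s0: forces it.
s1: forces it.
s2: forces it.
s3: forces it.
s4: forces it.
Worlds forcing the formula: {s0, s1, s2, s3, s4}.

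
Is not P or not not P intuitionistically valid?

This is the weak law of excluded middle, which is not intuitionistically valid.
A Kripke countermodel: worlds s0, s1, s2; order generated by s0 <= s1, s0 <= s2; atoms true at each world — s0:{}; s1:{P}; s2:{}.
s0 does not force not P or not not P: neither disjunct is forced at s0.
s0 does not force not P since s1 is accessible from s0 and s1 forces P.
So the root s0 does not force the formula.

No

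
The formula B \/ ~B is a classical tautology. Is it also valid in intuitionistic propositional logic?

No

This is the law of excluded middle, which is not intuitionistically valid.
A Kripke countermodel: worlds u, v; order generated by u <= v; atoms true at each world — u:{}; v:{B}.
u ||-/- B \/ ~B: neither disjunct is forced at u.
u lacks atom B, so u ||-/- B.
So the root u does not force the formula.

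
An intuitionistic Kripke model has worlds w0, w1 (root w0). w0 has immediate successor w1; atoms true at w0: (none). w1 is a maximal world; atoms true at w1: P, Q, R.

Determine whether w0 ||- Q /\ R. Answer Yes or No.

No

w0 ||-/- Q /\ R since w0 fails Q.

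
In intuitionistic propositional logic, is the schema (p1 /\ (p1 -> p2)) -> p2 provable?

Yes

This is modus ponens in implicational form, which is intuitionistically derivable.
If a world forces p1 and p1 -> p2, then applying the implication at that world (which is accessible from itself) gives p2.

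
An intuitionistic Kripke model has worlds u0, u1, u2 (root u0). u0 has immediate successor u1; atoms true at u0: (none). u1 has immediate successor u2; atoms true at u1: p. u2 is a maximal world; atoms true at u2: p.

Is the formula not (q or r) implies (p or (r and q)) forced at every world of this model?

No

Not every world: u0 does not force not (q or r) implies (p or (r and q)).
u0 does not force not (q or r) implies (p or (r and q)): already at u0 itself, u0 forces not (q or r) but u0 does not force p or (r and q).
u0 does not force p or (r and q): neither disjunct is forced at u0.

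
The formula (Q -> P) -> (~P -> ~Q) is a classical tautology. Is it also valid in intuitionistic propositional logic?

This is the forward direction of contraposition, which is intuitionistically derivable.
Assume Q -> P and ~P. If Q held then P would follow, contradicting ~P; so ~Q.

Yes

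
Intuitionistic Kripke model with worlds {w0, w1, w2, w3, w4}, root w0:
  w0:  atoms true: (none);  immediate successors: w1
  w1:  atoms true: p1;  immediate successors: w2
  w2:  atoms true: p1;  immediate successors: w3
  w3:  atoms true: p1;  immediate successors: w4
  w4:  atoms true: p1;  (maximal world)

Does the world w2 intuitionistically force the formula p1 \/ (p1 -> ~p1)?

Yes

w2 ||- p1 \/ (p1 -> ~p1) via the disjunct p1.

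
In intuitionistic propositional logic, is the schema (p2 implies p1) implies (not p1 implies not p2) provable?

This is the forward direction of contraposition, which is intuitionistically derivable.
Assume p2 implies p1 and not p1. If p2 held then p1 would follow, contradicting not p1; so not p2.

Yes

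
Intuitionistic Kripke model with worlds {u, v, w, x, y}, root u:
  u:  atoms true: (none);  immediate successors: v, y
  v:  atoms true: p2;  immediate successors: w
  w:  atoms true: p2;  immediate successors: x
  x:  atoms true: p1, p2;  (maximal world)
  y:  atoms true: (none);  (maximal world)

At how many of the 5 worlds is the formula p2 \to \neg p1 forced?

1

u: does not force it — u \nVdash p2 \to \neg p1: at the accessible world v, v \Vdash p2 but v \nVdash \neg p1.
v: does not force it — v \nVdash p2 \to \neg p1: already at v itself, v \Vdash p2 but v \nVdash \neg p1.
w: does not force it.
x: does not force it.
y: forces it.
Worlds forcing the formula: {y}.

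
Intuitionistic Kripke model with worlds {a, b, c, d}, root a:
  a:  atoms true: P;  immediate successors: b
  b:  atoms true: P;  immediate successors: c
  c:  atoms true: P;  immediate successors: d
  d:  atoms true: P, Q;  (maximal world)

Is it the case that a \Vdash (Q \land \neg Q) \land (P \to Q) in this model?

a \nVdash (Q \land \neg Q) \land (P \to Q) since a fails Q \land \neg Q.

No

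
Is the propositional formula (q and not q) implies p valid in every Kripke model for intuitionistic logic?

This is an instance of ex falso quodlibet, which is intuitionistically derivable.
No world can force both q and not q, so the antecedent q and not q is never forced and the implication holds vacuously at every world.

Yes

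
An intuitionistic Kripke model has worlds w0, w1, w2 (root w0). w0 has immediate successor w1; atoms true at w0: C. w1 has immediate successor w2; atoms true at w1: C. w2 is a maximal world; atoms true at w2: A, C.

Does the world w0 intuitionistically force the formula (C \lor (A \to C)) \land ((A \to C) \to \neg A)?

w0 \nVdash (C \lor (A \to C)) \land ((A \to C) \to \neg A) since w0 fails (A \to C) \to \neg A.

No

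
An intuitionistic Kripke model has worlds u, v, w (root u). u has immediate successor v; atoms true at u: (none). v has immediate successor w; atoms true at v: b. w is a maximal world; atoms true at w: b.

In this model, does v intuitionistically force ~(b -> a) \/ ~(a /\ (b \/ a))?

Yes

v ||- ~(b -> a) \/ ~(a /\ (b \/ a)) via the disjunct ~(b -> a).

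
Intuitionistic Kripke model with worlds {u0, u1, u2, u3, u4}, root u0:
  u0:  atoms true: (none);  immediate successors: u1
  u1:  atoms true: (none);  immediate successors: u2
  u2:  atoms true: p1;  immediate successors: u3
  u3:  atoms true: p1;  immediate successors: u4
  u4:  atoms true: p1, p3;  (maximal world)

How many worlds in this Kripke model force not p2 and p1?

u0: does not force it — u0 does not force not p2 and p1 since u0 fails p1.
u1: does not force it.
u2: forces it.
u3: forces it.
u4: forces it.
Worlds forcing the formula: {u2, u3, u4}.

3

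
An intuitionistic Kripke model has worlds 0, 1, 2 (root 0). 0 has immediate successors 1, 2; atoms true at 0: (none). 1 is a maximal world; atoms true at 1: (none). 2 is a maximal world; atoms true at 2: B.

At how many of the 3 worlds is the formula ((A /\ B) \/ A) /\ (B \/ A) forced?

0

0: does not force it — 0 ||-/- ((A /\ B) \/ A) /\ (B \/ A) since 0 fails (A /\ B) \/ A.
1: does not force it — 1 ||-/- ((A /\ B) \/ A) /\ (B \/ A) since 1 fails (A /\ B) \/ A.
2: does not force it — 2 ||-/- ((A /\ B) \/ A) /\ (B \/ A) since 2 fails (A /\ B) \/ A.
Worlds forcing the formula: { }.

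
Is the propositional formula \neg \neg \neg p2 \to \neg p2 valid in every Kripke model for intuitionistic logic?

Yes

This is triple-negation reduction, which is intuitionistically derivable.
Assume \neg \neg \neg p2 and suppose p2. Then \neg \neg p2 (double-negation introduction), contradicting \neg \neg \neg p2. So \neg p2.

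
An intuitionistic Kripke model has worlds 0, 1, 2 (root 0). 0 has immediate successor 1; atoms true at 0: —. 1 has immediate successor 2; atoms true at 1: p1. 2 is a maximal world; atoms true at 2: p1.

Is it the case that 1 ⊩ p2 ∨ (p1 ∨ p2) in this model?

Yes

1 ⊩ p2 ∨ (p1 ∨ p2) via the disjunct p1 ∨ p2.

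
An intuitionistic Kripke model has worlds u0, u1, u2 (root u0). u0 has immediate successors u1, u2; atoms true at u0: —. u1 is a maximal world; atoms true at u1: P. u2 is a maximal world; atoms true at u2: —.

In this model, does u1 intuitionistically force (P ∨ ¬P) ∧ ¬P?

No

u1 ⊮ (P ∨ ¬P) ∧ ¬P since u1 fails ¬P.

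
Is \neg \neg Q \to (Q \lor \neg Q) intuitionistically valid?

This is a variant of double-negation elimination (deriving excluded middle from double negation), which is not intuitionistically valid.
A Kripke countermodel: worlds s0, s1; order generated by s0 \le s1; atoms true at each world — s0:{}; s1:{Q}.
s0 \nVdash \neg \neg Q \to (Q \lor \neg Q): already at s0 itself, s0 \Vdash \neg \neg Q but s0 \nVdash Q \lor \neg Q.
s0 \nVdash Q \lor \neg Q: neither disjunct is forced at s0.
s0 lacks atom Q, so s0 \nVdash Q.
So the root s0 does not force the formula.

No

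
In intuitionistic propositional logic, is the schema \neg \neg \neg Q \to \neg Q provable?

This is triple-negation reduction, which is intuitionistically derivable.
Assume \neg \neg \neg Q and suppose Q. Then \neg \neg Q (double-negation introduction), contradicting \neg \neg \neg Q. So \neg Q.

Yes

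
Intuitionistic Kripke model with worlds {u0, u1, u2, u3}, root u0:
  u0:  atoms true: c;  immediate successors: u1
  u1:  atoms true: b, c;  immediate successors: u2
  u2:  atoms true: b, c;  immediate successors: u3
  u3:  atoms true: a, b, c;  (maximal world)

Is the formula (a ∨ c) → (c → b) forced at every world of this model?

No

Not every world: u0 ⊮ (a ∨ c) → (c → b).
u0 ⊮ (a ∨ c) → (c → b): already at u0 itself, u0 ⊩ a ∨ c but u0 ⊮ c → b.
u0 ⊮ c → b: already at u0 itself, u0 ⊩ c but u0 ⊮ b.
u0 lacks atom b, so u0 ⊮ b.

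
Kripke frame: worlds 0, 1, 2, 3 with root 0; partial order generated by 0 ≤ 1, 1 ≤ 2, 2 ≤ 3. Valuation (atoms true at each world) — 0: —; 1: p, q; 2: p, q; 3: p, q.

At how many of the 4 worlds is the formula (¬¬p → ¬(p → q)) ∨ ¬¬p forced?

4

0: forces it.
1: forces it.
2: forces it.
3: forces it.
Worlds forcing the formula: {0, 1, 2, 3}.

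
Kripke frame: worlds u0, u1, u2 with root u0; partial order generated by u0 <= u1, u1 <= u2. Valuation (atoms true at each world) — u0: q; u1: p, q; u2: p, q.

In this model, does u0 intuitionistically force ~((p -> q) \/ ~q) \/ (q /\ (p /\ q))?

u0 ||-/- ~((p -> q) \/ ~q) \/ (q /\ (p /\ q)): neither disjunct is forced at u0.
u0 ||-/- ~((p -> q) \/ ~q) since u0 is accessible from u0 and u0 ||- (p -> q) \/ ~q.
u0 ||- (p -> q) \/ ~q via the disjunct p -> q.

No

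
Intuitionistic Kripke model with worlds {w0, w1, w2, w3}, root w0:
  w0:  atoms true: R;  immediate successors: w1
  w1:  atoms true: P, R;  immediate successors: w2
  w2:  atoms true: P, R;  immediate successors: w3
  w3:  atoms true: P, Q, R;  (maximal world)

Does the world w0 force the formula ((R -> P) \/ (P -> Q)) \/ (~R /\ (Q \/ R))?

w0 ||-/- ((R -> P) \/ (P -> Q)) \/ (~R /\ (Q \/ R)): neither disjunct is forced at w0.
w0 ||-/- (R -> P) \/ (P -> Q): neither disjunct is forced at w0.
w0 ||-/- R -> P: already at w0 itself, w0 ||- R but w0 ||-/- P.
w0 lacks atom P, so w0 ||-/- P.

No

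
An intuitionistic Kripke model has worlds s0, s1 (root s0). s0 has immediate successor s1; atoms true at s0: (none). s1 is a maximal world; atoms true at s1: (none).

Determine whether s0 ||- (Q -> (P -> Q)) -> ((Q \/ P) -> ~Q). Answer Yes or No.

s0 ||- (Q -> (P -> Q)) -> ((Q \/ P) -> ~Q): every world accessible from s0 that forces Q -> (P -> Q) (namely s0, s1) also forces (Q \/ P) -> ~Q.

Yes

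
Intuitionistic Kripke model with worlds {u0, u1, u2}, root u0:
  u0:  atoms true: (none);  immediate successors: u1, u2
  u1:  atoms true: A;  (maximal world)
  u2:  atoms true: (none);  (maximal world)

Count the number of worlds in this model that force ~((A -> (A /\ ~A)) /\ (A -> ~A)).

u0: does not force it — u0 ||-/- ~((A -> (A /\ ~A)) /\ (A -> ~A)) since u2 is accessible from u0 and u2 ||- (A -> (A /\ ~A)) /\ (A -> ~A).
u1: forces it.
u2: does not force it — u2 ||-/- ~((A -> (A /\ ~A)) /\ (A -> ~A)) since u2 is accessible from u2 and u2 ||- (A -> (A /\ ~A)) /\ (A -> ~A).
Worlds forcing the formula: {u1}.

1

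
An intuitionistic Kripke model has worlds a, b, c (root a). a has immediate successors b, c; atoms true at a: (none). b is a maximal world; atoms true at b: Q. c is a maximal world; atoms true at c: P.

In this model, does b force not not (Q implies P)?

b does not force not not (Q implies P) since b is accessible from b and b forces not (Q implies P).
b forces not (Q implies P): no world accessible from b forces Q implies P.

No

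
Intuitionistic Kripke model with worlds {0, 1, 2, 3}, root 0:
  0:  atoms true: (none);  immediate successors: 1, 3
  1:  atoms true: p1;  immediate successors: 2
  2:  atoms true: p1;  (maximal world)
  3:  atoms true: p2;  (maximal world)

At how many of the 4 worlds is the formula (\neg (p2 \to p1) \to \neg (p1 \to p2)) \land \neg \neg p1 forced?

2

0: does not force it — 0 \nVdash (\neg (p2 \to p1) \to \neg (p1 \to p2)) \land \neg \neg p1 since 0 fails \neg (p2 \to p1) \to \neg (p1 \to p2).
1: forces it.
2: forces it.
3: does not force it — 3 \nVdash (\neg (p2 \to p1) \to \neg (p1 \to p2)) \land \neg \neg p1 since 3 fails \neg (p2 \to p1) \to \neg (p1 \to p2).
Worlds forcing the formula: {1, 2}.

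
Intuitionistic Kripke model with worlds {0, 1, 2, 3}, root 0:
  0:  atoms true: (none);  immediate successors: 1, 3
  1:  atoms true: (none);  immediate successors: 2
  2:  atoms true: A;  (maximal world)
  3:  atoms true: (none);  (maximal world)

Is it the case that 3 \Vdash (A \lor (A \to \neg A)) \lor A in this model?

3 \Vdash (A \lor (A \to \neg A)) \lor A via the disjunct A \lor (A \to \neg A).

Yes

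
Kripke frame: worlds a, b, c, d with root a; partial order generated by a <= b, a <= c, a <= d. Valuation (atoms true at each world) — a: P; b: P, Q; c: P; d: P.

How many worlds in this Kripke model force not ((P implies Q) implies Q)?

a: does not force it — a does not force not ((P implies Q) implies Q) since a is accessible from a and a forces (P implies Q) implies Q.
b: does not force it.
c: does not force it.
d: does not force it.
Worlds forcing the formula: { }.

0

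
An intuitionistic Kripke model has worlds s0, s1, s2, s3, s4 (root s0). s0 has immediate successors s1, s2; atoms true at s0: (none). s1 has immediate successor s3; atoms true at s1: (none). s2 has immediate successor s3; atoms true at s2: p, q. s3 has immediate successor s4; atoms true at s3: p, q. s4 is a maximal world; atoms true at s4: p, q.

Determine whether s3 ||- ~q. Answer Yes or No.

No

s3 ||-/- ~q since s3 is accessible from s3 and s3 ||- q.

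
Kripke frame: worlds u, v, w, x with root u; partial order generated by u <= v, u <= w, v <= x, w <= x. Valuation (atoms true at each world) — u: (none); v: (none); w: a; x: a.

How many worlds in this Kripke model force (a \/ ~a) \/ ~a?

u: does not force it — u ||-/- (a \/ ~a) \/ ~a: neither disjunct is forced at u.
v: does not force it — v ||-/- (a \/ ~a) \/ ~a: neither disjunct is forced at v.
w: forces it.
x: forces it.
Worlds forcing the formula: {w, x}.

2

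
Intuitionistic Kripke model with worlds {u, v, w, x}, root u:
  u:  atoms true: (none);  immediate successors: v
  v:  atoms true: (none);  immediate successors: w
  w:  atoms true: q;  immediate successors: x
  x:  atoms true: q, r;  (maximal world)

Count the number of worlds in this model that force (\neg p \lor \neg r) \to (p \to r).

4

u: forces it.
v: forces it.
w: forces it.
x: forces it.
Worlds forcing the formula: {u, v, w, x}.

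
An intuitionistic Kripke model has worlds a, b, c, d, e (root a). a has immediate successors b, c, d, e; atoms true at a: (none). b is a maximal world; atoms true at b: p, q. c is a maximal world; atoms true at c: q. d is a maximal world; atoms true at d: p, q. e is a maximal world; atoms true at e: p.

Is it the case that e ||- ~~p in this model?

e ||- ~~p: no world accessible from e forces ~p.

Yes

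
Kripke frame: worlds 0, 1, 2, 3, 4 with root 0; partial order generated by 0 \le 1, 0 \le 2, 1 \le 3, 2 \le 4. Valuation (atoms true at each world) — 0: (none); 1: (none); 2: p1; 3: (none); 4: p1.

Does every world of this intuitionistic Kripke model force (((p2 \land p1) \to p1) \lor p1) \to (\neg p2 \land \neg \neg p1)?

No

Not every world: 0 \nVdash (((p2 \land p1) \to p1) \lor p1) \to (\neg p2 \land \neg \neg p1).
0 \nVdash (((p2 \land p1) \to p1) \lor p1) \to (\neg p2 \land \neg \neg p1): already at 0 itself, 0 \Vdash ((p2 \land p1) \to p1) \lor p1 but 0 \nVdash \neg p2 \land \neg \neg p1.
0 \nVdash \neg p2 \land \neg \neg p1 since 0 fails \neg \neg p1.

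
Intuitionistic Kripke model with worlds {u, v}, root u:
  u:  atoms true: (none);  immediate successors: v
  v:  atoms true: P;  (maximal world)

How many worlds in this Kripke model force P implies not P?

0

u: does not force it — u does not force P implies not P: at the accessible world v, v forces P but v does not force not P.
v: does not force it — v does not force P implies not P: already at v itself, v forces P but v does not force not P.
Worlds forcing the formula: { }.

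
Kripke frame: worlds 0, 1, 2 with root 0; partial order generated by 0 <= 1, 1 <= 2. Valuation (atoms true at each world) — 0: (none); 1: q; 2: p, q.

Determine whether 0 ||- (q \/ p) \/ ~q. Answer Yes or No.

0 ||-/- (q \/ p) \/ ~q: neither disjunct is forced at 0.
0 ||-/- q \/ p: neither disjunct is forced at 0.
0 lacks atom q, so 0 ||-/- q.

No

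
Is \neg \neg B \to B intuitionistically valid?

This is double-negation elimination, which is not intuitionistically valid.
A Kripke countermodel: worlds u0, u1; order generated by u0 \le u1; atoms true at each world — u0:{}; u1:{B}.
u0 \nVdash \neg \neg B \to B: already at u0 itself, u0 \Vdash \neg \neg B but u0 \nVdash B.
u0 lacks atom B, so u0 \nVdash B.
So the root u0 does not force the formula.

No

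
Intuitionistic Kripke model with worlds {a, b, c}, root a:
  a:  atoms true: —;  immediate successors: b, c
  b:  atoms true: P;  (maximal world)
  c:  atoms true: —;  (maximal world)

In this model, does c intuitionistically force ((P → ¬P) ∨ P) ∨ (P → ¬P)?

c ⊩ ((P → ¬P) ∨ P) ∨ (P → ¬P) via the disjunct (P → ¬P) ∨ P.

Yes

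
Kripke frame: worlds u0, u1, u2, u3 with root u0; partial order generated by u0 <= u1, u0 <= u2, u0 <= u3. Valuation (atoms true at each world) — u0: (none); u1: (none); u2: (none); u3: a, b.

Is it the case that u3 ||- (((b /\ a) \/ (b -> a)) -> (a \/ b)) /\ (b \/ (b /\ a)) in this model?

u3 ||- (((b /\ a) \/ (b -> a)) -> (a \/ b)) /\ (b \/ (b /\ a)) since u3 forces both conjuncts.

Yes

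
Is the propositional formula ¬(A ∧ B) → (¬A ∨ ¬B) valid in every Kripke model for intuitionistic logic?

No

This is the constructively invalid direction of De Morgan's law for conjunction, which is not intuitionistically valid.
A Kripke countermodel: worlds u0, u1, u2; order generated by u0 ≤ u1, u0 ≤ u2; atoms true at each world — u0:{}; u1:{A}; u2:{B}.
u0 ⊮ ¬(A ∧ B) → (¬A ∨ ¬B): already at u0 itself, u0 ⊩ ¬(A ∧ B) but u0 ⊮ ¬A ∨ ¬B.
u0 ⊮ ¬A ∨ ¬B: neither disjunct is forced at u0.
u0 ⊮ ¬A since u1 is accessible from u0 and u1 ⊩ A.
So the root u0 does not force the formula.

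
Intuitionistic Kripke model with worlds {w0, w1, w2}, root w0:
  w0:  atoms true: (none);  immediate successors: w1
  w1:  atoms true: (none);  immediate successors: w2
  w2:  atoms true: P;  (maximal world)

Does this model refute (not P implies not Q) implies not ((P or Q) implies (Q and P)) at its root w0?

No

w0 forces (not P implies not Q) implies not ((P or Q) implies (Q and P)): every world accessible from w0 that forces not P implies not Q (namely w0, w1, w2) also forces not ((P or Q) implies (Q and P)).
So the root w0 forces (not P implies not Q) implies not ((P or Q) implies (Q and P)); the model is not a countermodel.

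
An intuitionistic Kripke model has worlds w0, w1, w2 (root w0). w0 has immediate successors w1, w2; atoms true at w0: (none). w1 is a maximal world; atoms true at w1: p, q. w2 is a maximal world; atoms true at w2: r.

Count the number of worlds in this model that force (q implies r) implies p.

w0: does not force it — w0 does not force (q implies r) implies p: at the accessible world w2, w2 forces q implies r but w2 does not force p.
w1: forces it.
w2: does not force it — w2 does not force (q implies r) implies p: already at w2 itself, w2 forces q implies r but w2 does not force p.
Worlds forcing the formula: {w1}.

1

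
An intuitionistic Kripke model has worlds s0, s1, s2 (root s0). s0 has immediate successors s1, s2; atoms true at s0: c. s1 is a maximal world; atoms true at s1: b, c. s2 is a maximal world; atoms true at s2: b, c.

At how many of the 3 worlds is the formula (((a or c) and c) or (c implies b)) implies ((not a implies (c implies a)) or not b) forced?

0

s0: does not force it — s0 does not force (((a or c) and c) or (c implies b)) implies ((not a implies (c implies a)) or not b): already at s0 itself, s0 forces ((a or c) and c) or (c implies b) but s0 does not force (not a implies (c implies a)) or not b.
s1: does not force it — s1 does not force (((a or c) and c) or (c implies b)) implies ((not a implies (c implies a)) or not b): already at s1 itself, s1 forces ((a or c) and c) or (c implies b) but s1 does not force (not a implies (c implies a)) or not b.
s2: does not force it — s2 does not force (((a or c) and c) or (c implies b)) implies ((not a implies (c implies a)) or not b): already at s2 itself, s2 forces ((a or c) and c) or (c implies b) but s2 does not force (not a implies (c implies a)) or not b.
Worlds forcing the formula: { }.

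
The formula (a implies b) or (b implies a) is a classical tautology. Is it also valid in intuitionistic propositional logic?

This is the Gödel–Dummett linearity axiom, which is not intuitionistically valid.
A Kripke countermodel: worlds 0, 1, 2; order generated by 0 <= 1, 0 <= 2; atoms true at each world — 0:{}; 1:{a}; 2:{b}.
0 does not force (a implies b) or (b implies a): neither disjunct is forced at 0.
0 does not force a implies b: at the accessible world 1, 1 forces a but 1 does not force b.
1 lacks atom b, so 1 does not force b.
So the root 0 does not force the formula.

No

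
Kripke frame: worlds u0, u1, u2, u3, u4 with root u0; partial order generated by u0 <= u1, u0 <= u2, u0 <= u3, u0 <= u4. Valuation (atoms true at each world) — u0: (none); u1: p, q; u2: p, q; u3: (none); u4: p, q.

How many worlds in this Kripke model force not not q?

3

u0: does not force it — u0 does not force not not q since u3 is accessible from u0 and u3 forces not q.
u1: forces it.
u2: forces it.
u3: does not force it — u3 does not force not not q since u3 is accessible from u3 and u3 forces not q.
u4: forces it.
Worlds forcing the formula: {u1, u2, u4}.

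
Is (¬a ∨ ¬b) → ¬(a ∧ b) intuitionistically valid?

Yes

This is a constructively valid De Morgan direction (disjunction of negations to negated conjunction), which is intuitionistically derivable.
If ¬a holds at a world then no accessible world forces a, hence none forces a ∧ b; likewise for ¬b.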